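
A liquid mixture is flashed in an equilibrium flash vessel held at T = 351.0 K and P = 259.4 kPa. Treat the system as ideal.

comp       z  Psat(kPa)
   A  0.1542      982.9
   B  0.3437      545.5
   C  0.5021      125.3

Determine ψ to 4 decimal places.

Raoult's law: Kᵢ = Pᵢˢᵃᵗ/P = Pᵢˢᵃᵗ/259.4.
  K_A = 982.9/259.4 = 3.789129, K_B = 545.5/259.4 = 2.102930, K_C = 125.3/259.4 = 0.483038
Rachford–Rice: g(ψ) = Σ zᵢ(Kᵢ−1)/(1+ψ(Kᵢ−1)) = 0.
Feasibility: ΣzᵢKᵢ = 1.5496, Σzᵢ/Kᵢ = 1.2436 — both > 1, two phases present.
Newton iteration, ψ⁰ = 0.46:
  ψ = 0.4600: g = 0.09932, g' = -0.6451 → ψ = 0.6140
  ψ = 0.6140: g = 0.00433, g' = -0.5997 → ψ = 0.6212
Converged at ψ = 0.6212.

ψ = 0.6212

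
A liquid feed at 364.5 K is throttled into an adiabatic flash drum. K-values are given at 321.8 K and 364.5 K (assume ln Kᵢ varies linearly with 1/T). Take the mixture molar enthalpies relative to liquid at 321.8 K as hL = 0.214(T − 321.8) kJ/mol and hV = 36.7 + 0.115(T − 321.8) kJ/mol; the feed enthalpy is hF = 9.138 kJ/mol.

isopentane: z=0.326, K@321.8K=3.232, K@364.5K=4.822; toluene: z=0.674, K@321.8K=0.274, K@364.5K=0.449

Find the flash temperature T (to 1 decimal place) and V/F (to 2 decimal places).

T = 330.4 K, V/F = 0.20

Adiabatic flash: solve Rachford–Rice at each trial T, then check hF = ψ·hV(T) + (1−ψ)·hL(T).
  T = 321.8 K: K = (3.232, 0.274), RR gives ψ = 0.147, H_out = 5.397 kJ/mol
  T = 364.5 K: K = (4.822, 0.449), RR gives ψ = 0.415, H_out = 22.624 kJ/mol
  T = 343.1 K: K = (3.995, 0.356), RR gives ψ = 0.281, H_out = 14.284 kJ/mol
  T = 332.5 K: K = (3.607, 0.314), RR gives ψ = 0.217, H_out = 10.010 kJ/mol
  T = 327.1 K: K = (3.416, 0.293), RR gives ψ = 0.182, H_out = 7.731 kJ/mol
  T = 329.8 K: K = (3.511, 0.304), RR gives ψ = 0.200, H_out = 8.881 kJ/mol
  T = 331.1 K: K = (3.557, 0.308), RR gives ψ = 0.208, H_out = 9.427 kJ/mol
Linear interpolation between T = 329.8 (H_out = 8.881) and T = 331.1 (H_out = 9.427) on hF = 9.138 gives T ≈ 330.4 K, at which ψ = 0.20.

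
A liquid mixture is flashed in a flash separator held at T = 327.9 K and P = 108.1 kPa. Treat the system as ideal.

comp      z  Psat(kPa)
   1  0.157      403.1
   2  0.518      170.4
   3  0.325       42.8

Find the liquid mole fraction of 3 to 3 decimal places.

x_3 = 0.584

Raoult's law: Kᵢ = Pᵢˢᵃᵗ/P = Pᵢˢᵃᵗ/108.1.
  K_1 = 403.1/108.1 = 3.72895, K_2 = 170.4/108.1 = 1.57632, K_3 = 42.8/108.1 = 0.39593
Rachford–Rice: g(V/F) = Σ zᵢ(Kᵢ−1)/(1+V/F(Kᵢ−1)) = 0.
g(0) = ΣzᵢKᵢ − 1 = 0.531 and g(1) = 1 − Σzᵢ/Kᵢ = -0.192, so a root lies in (0, 1).
Iterate (Newton) starting at V/F = 0.67:
  V/F = 0.670: g = 0.0370, g' = -0.570 → V/F = 0.735
  V/F = 0.735: g = -0.0008, g' = -0.598 → V/F = 0.734
Converged at V/F = 0.734.
Compositions from xᵢ = zᵢ/(1+V/F(Kᵢ−1)), yᵢ = Kᵢxᵢ:
  1: x = 0.052, y = 0.195
  2: x = 0.364, y = 0.574
  3: x = 0.584, y = 0.231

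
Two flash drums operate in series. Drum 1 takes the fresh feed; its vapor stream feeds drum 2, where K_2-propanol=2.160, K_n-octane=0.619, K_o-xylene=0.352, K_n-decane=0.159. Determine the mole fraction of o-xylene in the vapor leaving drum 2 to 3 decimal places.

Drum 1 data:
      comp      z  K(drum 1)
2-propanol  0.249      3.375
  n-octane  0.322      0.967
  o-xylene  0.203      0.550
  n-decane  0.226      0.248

Drum 1:
Newton–Raphson from ψ₁ = 0.5:
  ψ₁ = 0.500: g = -0.1307, g' = -0.691 → ψ₁ = 0.311
  ψ₁ = 0.311: g = 0.0015, g' = -0.739 → ψ₁ = 0.313
Converged at ψ₁ = 0.313.
Drum-1 compositions:
  2-propanol: x = 0.143, y = 0.482
  n-octane: x = 0.325, y = 0.315
  o-xylene: x = 0.236, y = 0.130
  n-decane: x = 0.296, y = 0.073
Drum-2 feed = drum-1 vapor: z₂ = (0.4821, 0.3146, 0.1299, 0.0733).
Drum 2:
Let ψ₂ = V/F and solve Σ zᵢ(Kᵢ−1)/(1+ψ₂(Kᵢ−1)) = 0.
Check two-phase: ΣzᵢKᵢ = 1.294 > 1 and Σzᵢ/Kᵢ = 1.562 > 1, so g(0) = 0.294 > 0 and g(1) = -0.562 < 0.
Iterate (Newton) starting at ψ₂ = 0.5:
  ψ₂ = 0.500: g = -0.0250, g' = -0.603 → ψ₂ = 0.459
  ψ₂ = 0.459: g = -0.0003, g' = -0.591 → ψ₂ = 0.458
Converged at ψ₂ = 0.458.
  2-propanol: x = 0.315, y = 0.680
  n-octane: x = 0.381, y = 0.236
  o-xylene: x = 0.185, y = 0.065
  n-decane: x = 0.119, y = 0.019

y_o-xylene (drum 2) = 0.065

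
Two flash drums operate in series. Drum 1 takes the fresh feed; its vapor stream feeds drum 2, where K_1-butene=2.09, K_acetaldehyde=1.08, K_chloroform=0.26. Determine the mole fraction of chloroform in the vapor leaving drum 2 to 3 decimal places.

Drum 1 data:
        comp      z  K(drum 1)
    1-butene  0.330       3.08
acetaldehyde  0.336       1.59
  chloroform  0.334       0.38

Drum 1:
Rachford–Rice: g(ψ₁) = Σ zᵢ(Kᵢ−1)/(1+ψ₁(Kᵢ−1)) = 0.
Check two-phase: ΣzᵢKᵢ = 1.678 > 1 and Σzᵢ/Kᵢ = 1.197 > 1, so g(0) = 0.678 > 0 and g(1) = -0.197 < 0.
Iterate (Newton) starting at ψ₁ = 0.5:
  ψ₁ = 0.500: g = 0.1894, g' = -0.682 → ψ₁ = 0.778
  ψ₁ = 0.778: g = -0.0017, g' = -0.742 → ψ₁ = 0.775
Converged at ψ₁ = 0.775.
Drum-1 compositions:
  1-butene: x = 0.126, y = 0.389
  acetaldehyde: x = 0.231, y = 0.367
  chloroform: x = 0.643, y = 0.244
Drum-2 feed = drum-1 vapor: z₂ = (0.3890, 0.3666, 0.2444).
Drum 2:
Material balance + equilibrium reduce to Σ zᵢ(Kᵢ−1)/(1+ψ₂(Kᵢ−1)) = 0.
g(0) = ΣzᵢKᵢ − 1 = 0.273 and g(1) = 1 − Σzᵢ/Kᵢ = -0.466, so a root lies in (0, 1).
Newton–Raphson from ψ₂ = 0.5:
  ψ₂ = 0.500: g = 0.0156, g' = -0.533 → ψ₂ = 0.529
Converged at ψ₂ = 0.529.
  1-butene: x = 0.247, y = 0.516
  acetaldehyde: x = 0.352, y = 0.380
  chloroform: x = 0.402, y = 0.104

y_chloroform (drum 2) = 0.104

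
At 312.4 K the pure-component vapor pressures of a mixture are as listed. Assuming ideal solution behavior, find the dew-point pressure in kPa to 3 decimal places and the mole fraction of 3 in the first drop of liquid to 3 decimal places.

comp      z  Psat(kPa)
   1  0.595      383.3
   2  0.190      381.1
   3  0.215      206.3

Pdew = 323.307 kPa, x_3 = 0.337

At the dew point ψ → 1, so Σzᵢ/Kᵢ = 1 with Kᵢ = Pᵢˢᵃᵗ/P ⇒ 1/P = Σzᵢ/Pᵢˢᵃᵗ.
1/P = 0.595/383.3 + 0.190/381.1 + 0.215/206.3 = 0.003093 ⇒ P = 323.307 kPa
xᵢ = zᵢP/Pᵢˢᵃᵗ ⇒ x_3 = 0.215·323.307/206.3 = 0.337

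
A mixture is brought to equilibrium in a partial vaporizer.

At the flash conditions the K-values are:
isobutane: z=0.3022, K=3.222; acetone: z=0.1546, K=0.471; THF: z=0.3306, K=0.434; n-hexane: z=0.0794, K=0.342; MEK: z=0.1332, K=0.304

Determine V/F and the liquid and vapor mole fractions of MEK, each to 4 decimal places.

Newton iteration, V/F⁰ = 0.56:
  V/F = 0.5600: g = -0.32561, g' = -0.8700 → V/F = 0.1858
  V/F = 0.1858: g = 0.00952, g' = -1.0628 → V/F = 0.1947
  V/F = 0.1947: g = 0.00008, g' = -1.0461 → V/F = 0.1948
Converged at V/F = 0.1948.
Compositions from xᵢ = zᵢ/(1+V/F(Kᵢ−1)), yᵢ = Kᵢxᵢ:
  isobutane: x = 0.2109, y = 0.6796
  acetone: x = 0.1724, y = 0.0812
  THF: x = 0.3716, y = 0.1613
  n-hexane: x = 0.0911, y = 0.0311
  MEK: x = 0.1541, y = 0.0468

V/F = 0.1948, x_MEK = 0.1541, y_MEK = 0.0468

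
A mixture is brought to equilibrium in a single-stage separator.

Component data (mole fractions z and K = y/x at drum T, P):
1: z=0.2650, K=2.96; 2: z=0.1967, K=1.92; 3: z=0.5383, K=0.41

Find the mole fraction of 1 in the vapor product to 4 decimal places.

y_1 = 0.4346

Material balance + equilibrium reduce to Σ zᵢ(Kᵢ−1)/(1+β(Kᵢ−1)) = 0.
Check two-phase: ΣzᵢKᵢ = 1.3828 > 1 and Σzᵢ/Kᵢ = 1.5049 > 1, so g(0) = 0.3828 > 0 and g(1) = -0.5049 < 0.
Newton–Raphson from β = 0.5:
  β = 0.5000: g = -0.06422, g' = -0.7148 → β = 0.4102
  β = 0.4102: g = 0.00033, g' = -0.7267 → β = 0.4106
Converged at β = 0.4106.
Compositions from xᵢ = zᵢ/(1+β(Kᵢ−1)), yᵢ = Kᵢxᵢ:
  1: x = 0.1468, y = 0.4346
  2: x = 0.1428, y = 0.2741
  3: x = 0.7104, y = 0.2913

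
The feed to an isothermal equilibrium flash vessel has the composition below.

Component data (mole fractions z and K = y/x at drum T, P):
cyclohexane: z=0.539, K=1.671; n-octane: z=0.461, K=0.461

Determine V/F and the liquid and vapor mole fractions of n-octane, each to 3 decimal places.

Rachford–Rice: g(V/F) = Σ zᵢ(Kᵢ−1)/(1+V/F(Kᵢ−1)) = 0.
Check two-phase: ΣzᵢKᵢ = 1.113 > 1 and Σzᵢ/Kᵢ = 1.323 > 1, so g(0) = 0.113 > 0 and g(1) = -0.323 < 0.
Binary case is linear: z₁(K₁−1)(1+V/F(K₂−1)) + z₂(K₂−1)(1+V/F(K₁−1)) = 0
⇒ V/F = [z₁(K₁−1)+z₂(K₂−1)] / [−(K₁−1)(K₂−1)] = 0.1132/0.3617 = 0.313
Compositions from xᵢ = zᵢ/(1+V/F(Kᵢ−1)), yᵢ = Kᵢxᵢ:
  cyclohexane: x = 0.445, y = 0.744
  n-octane: x = 0.555, y = 0.256

V/F = 0.313, x_n-octane = 0.555, y_n-octane = 0.256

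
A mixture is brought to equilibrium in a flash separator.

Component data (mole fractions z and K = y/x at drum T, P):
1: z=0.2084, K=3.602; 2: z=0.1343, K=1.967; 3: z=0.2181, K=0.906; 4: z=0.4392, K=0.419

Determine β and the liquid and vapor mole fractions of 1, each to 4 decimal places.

β = 0.4086, x_1 = 0.1010, y_1 = 0.3638

Rachford–Rice: g(β) = Σ zᵢ(Kᵢ−1)/(1+β(Kᵢ−1)) = 0.
Feasibility: ΣzᵢKᵢ = 1.3964, Σzᵢ/Kᵢ = 1.4151 — both > 1, two phases present.
Newton iteration, β⁰ = 0.5:
  β = 0.5000: g = -0.05796, g' = -0.6202 → β = 0.4065
  β = 0.4065: g = 0.00133, g' = -0.6541 → β = 0.4086
Converged at β = 0.4086.
Compositions from xᵢ = zᵢ/(1+β(Kᵢ−1)), yᵢ = Kᵢxᵢ:
  1: x = 0.1010, y = 0.3638
  2: x = 0.0963, y = 0.1894
  3: x = 0.2268, y = 0.2055
  4: x = 0.5759, y = 0.2413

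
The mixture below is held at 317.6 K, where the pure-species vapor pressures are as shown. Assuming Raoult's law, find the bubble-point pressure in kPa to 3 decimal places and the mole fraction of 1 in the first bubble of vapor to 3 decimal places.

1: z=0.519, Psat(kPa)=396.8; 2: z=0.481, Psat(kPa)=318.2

At the bubble point ψ → 0, so ΣzᵢKᵢ = 1 with Kᵢ = Pᵢˢᵃᵗ/P ⇒ P = ΣzᵢPᵢˢᵃᵗ.
P = 0.519·396.8 + 0.481·318.2 = 358.993 kPa
yᵢ = zᵢPᵢˢᵃᵗ/P ⇒ y_1 = 0.519·396.8/358.993 = 0.574

Pbub = 358.993 kPa, y_1 = 0.574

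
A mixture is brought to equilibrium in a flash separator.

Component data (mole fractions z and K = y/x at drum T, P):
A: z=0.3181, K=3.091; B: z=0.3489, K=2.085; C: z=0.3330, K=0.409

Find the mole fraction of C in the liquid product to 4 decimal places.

Newton iteration, β⁰ = 0.5:
  β = 0.5000: g = 0.29124, g' = -0.7394 → β = 0.8939
  β = 0.8939: g = 0.00678, g' = -0.7975 → β = 0.9024
Converged at β = 0.9024.
Compositions from xᵢ = zᵢ/(1+β(Kᵢ−1)), yᵢ = Kᵢxᵢ:
  A: x = 0.1102, y = 0.3406
  B: x = 0.1763, y = 0.3676
  C: x = 0.7135, y = 0.2918

x_C = 0.7135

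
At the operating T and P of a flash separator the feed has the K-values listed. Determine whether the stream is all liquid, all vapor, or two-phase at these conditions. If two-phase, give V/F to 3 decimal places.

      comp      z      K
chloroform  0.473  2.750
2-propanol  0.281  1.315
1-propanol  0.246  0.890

ΣzᵢKᵢ = 1.889; Σzᵢ/Kᵢ = 0.662.
Since Σzᵢ/Kᵢ < 1 the mixture is above its dew point — single vapor phase.

all vapor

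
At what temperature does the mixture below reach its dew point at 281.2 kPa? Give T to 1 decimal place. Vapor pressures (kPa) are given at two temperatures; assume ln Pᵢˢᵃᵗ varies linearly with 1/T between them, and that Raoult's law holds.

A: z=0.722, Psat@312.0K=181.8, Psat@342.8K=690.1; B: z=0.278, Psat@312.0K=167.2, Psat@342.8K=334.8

Dew-point temperature: Σzᵢ·P/Pᵢˢᵃᵗ(T) = 1. Interpolate ln Pᵢˢᵃᵗ = aᵢ + bᵢ/T.
  T = 312.0 K: ΣzᵢP/Pᵢˢᵃᵗ = 1.5843
  T = 342.8 K: ΣzᵢP/Pᵢˢᵃᵗ = 0.5277
  T = 327.4 K: ΣzᵢP/Pᵢˢᵃᵗ = 0.8805
  T = 319.7 K: ΣzᵢP/Pᵢˢᵃᵗ = 1.1692
  T = 323.5 K: ΣzᵢP/Pᵢˢᵃᵗ = 1.0140
  T = 325.4 K: ΣzᵢP/Pᵢˢᵃᵗ = 0.9461
Interpolating between 323.5 K and 325.4 K gives T ≈ 323.9 K.

T = 323.9 K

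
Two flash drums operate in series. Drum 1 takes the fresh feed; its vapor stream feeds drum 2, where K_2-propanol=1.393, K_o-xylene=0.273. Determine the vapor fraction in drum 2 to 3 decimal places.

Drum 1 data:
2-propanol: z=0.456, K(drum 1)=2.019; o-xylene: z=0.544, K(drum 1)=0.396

V/F (drum 2) = 0.401

Drum 1:
Newton iteration, ψ₁⁰ = 0.5:
  ψ₁ = 0.500: g = -0.1629, g' = -0.615 → ψ₁ = 0.235
  ψ₁ = 0.235: g = -0.0081, g' = -0.578 → ψ₁ = 0.221
Converged at ψ₁ = 0.221.
Drum-1 compositions:
  2-propanol: x = 0.372, y = 0.751
  o-xylene: x = 0.628, y = 0.249
Drum-2 feed = drum-1 vapor: z₂ = (0.7514, 0.2486).
Drum 2:
Material balance + equilibrium reduce to Σ zᵢ(Kᵢ−1)/(1+ψ₂(Kᵢ−1)) = 0.
g(0) = ΣzᵢKᵢ − 1 = 0.115 and g(1) = 1 − Σzᵢ/Kᵢ = -0.450, so a root lies in (0, 1).
Newton iteration, ψ₂⁰ = 0.5:
  ψ₂ = 0.500: g = -0.0372, g' = -0.405 → ψ₂ = 0.408
  ψ₂ = 0.408: g = -0.0026, g' = -0.352 → ψ₂ = 0.401
Converged at ψ₂ = 0.401.
  2-propanol: x = 0.649, y = 0.904
  o-xylene: x = 0.351, y = 0.096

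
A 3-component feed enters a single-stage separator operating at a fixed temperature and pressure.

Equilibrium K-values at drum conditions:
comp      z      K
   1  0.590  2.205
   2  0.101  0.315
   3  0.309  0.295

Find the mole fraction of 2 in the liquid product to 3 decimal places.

Rachford–Rice: g(V/F) = Σ zᵢ(Kᵢ−1)/(1+V/F(Kᵢ−1)) = 0.
g(0) = ΣzᵢKᵢ − 1 = 0.424 and g(1) = 1 − Σzᵢ/Kᵢ = -0.636, so a root lies in (0, 1).
Iterate (Newton) starting at V/F = 0.5:
  V/F = 0.500: g = 0.0020, g' = -0.810 → V/F = 0.502
Converged at V/F = 0.502.
Compositions from xᵢ = zᵢ/(1+V/F(Kᵢ−1)), yᵢ = Kᵢxᵢ:
  1: x = 0.367, y = 0.810
  2: x = 0.154, y = 0.049
  3: x = 0.478, y = 0.141

x_2 = 0.154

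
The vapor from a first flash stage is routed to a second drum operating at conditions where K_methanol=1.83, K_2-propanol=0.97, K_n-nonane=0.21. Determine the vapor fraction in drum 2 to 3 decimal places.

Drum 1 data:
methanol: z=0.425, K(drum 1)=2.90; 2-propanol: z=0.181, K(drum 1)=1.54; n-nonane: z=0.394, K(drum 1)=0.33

Drum 1:
Newton–Raphson from ψ₁ = 0.62:
  ψ₁ = 0.620: g = -0.0076, g' = -0.871 → ψ₁ = 0.611
Converged at ψ₁ = 0.611.
Drum-1 compositions:
  methanol: x = 0.197, y = 0.570
  2-propanol: x = 0.136, y = 0.210
  n-nonane: x = 0.667, y = 0.220
Drum-2 feed = drum-1 vapor: z₂ = (0.5702, 0.2096, 0.2202).
Drum 2:
Rachford–Rice: g(ψ₂) = Σ zᵢ(Kᵢ−1)/(1+ψ₂(Kᵢ−1)) = 0.
Check two-phase: ΣzᵢKᵢ = 1.293 > 1 and Σzᵢ/Kᵢ = 1.576 > 1, so g(0) = 0.293 > 0 and g(1) = -0.576 < 0.
Newton–Raphson from ψ₂ = 0.36:
  ψ₂ = 0.360: g = 0.1150, g' = -0.501 → ψ₂ = 0.589
  ψ₂ = 0.589: g = -0.0140, g' = -0.658 → ψ₂ = 0.568
Converged at ψ₂ = 0.568.
  methanol: x = 0.388, y = 0.709
  2-propanol: x = 0.213, y = 0.207
  n-nonane: x = 0.399, y = 0.084

V/F (drum 2) = 0.568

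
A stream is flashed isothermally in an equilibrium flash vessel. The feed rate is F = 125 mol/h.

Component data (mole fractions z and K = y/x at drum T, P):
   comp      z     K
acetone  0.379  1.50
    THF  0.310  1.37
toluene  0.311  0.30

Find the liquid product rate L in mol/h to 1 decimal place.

Let β = V/F and solve Σ zᵢ(Kᵢ−1)/(1+β(Kᵢ−1)) = 0.
g(0) = ΣzᵢKᵢ − 1 = 0.087 and g(1) = 1 − Σzᵢ/Kᵢ = -0.516, so a root lies in (0, 1).
Newton–Raphson from β = 0.36:
  β = 0.360: g = -0.0292, g' = -0.373 → β = 0.282
  β = 0.282: g = -0.0012, g' = -0.344 → β = 0.278
Converged at β = 0.278.
Then V = β·F = 0.2782·125 = 34.8 mol/h and L = F − V = 90.2 mol/h.

L = 90.2 mol/h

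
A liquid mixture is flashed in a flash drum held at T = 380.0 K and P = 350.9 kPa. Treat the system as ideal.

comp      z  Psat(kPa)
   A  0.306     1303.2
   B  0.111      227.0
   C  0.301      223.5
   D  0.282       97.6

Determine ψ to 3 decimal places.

Raoult's law: Kᵢ = Pᵢˢᵃᵗ/P = Pᵢˢᵃᵗ/350.9.
  K_A = 1303.2/350.9 = 3.71388, K_B = 227.0/350.9 = 0.64691, K_C = 223.5/350.9 = 0.63693, K_D = 97.6/350.9 = 0.27814
Rachford–Rice: g(ψ) = Σ zᵢ(Kᵢ−1)/(1+ψ(Kᵢ−1)) = 0.
Check two-phase: ΣzᵢKᵢ = 1.478 > 1 and Σzᵢ/Kᵢ = 1.740 > 1, so g(0) = 0.478 > 0 and g(1) = -0.740 < 0.
Newton iteration, ψ⁰ = 0.5:
  ψ = 0.500: g = -0.1473, g' = -0.845 → ψ = 0.326
  ψ = 0.326: g = 0.0065, g' = -0.955 → ψ = 0.332
Converged at ψ = 0.332.

ψ = 0.332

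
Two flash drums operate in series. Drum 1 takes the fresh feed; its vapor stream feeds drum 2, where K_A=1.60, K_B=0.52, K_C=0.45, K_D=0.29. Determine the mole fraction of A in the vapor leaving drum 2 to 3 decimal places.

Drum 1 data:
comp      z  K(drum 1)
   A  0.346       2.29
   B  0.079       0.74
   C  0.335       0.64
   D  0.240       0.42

y_A (drum 2) = 0.792

Drum 1:
Material balance + equilibrium reduce to Σ zᵢ(Kᵢ−1)/(1+ψ₁(Kᵢ−1)) = 0.
g(0) = ΣzᵢKᵢ − 1 = 0.166 and g(1) = 1 − Σzᵢ/Kᵢ = -0.353, so a root lies in (0, 1).
Iterate (Newton) starting at ψ₁ = 0.62:
  ψ₁ = 0.620: g = -0.1491, g' = -0.454 → ψ₁ = 0.292
  ψ₁ = 0.292: g = -0.0002, g' = -0.481 → ψ₁ = 0.291
Converged at ψ₁ = 0.291.
Drum-1 compositions:
  A: x = 0.252, y = 0.576
  B: x = 0.085, y = 0.063
  C: x = 0.374, y = 0.240
  D: x = 0.289, y = 0.121
Drum-2 feed = drum-1 vapor: z₂ = (0.5759, 0.0632, 0.2395, 0.1213).
Drum 2:
Let ψ₂ = V/F and solve Σ zᵢ(Kᵢ−1)/(1+ψ₂(Kᵢ−1)) = 0.
Feasibility: ΣzᵢKᵢ = 1.097, Σzᵢ/Kᵢ = 1.432 — both > 1, two phases present.
Iterate (Newton) starting at ψ₂ = 0.5:
  ψ₂ = 0.500: g = -0.0893, g' = -0.433 → ψ₂ = 0.294
  ψ₂ = 0.294: g = -0.0074, g' = -0.370 → ψ₂ = 0.274
  ψ₂ = 0.274: g = -0.0000, g' = -0.367 → ψ₂ = 0.273
Converged at ψ₂ = 0.273.
  A: x = 0.495, y = 0.792
  B: x = 0.073, y = 0.038
  C: x = 0.282, y = 0.127
  D: x = 0.151, y = 0.044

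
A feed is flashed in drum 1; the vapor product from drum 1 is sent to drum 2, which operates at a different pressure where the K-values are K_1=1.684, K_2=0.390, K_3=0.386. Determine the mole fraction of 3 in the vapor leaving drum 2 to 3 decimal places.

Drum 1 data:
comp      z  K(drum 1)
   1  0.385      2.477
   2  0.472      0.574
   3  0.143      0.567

y_3 (drum 2) = 0.047

Drum 1:
Rachford–Rice: g(ψ₁) = Σ zᵢ(Kᵢ−1)/(1+ψ₁(Kᵢ−1)) = 0.
Feasibility: ΣzᵢKᵢ = 1.306, Σzᵢ/Kᵢ = 1.230 — both > 1, two phases present.
Newton–Raphson from ψ₁ = 0.34:
  ψ₁ = 0.340: g = 0.0708, g' = -0.526 → ψ₁ = 0.475
  ψ₁ = 0.475: g = 0.0044, g' = -0.467 → ψ₁ = 0.484
Converged at ψ₁ = 0.484.
Drum-1 compositions:
  1: x = 0.225, y = 0.556
  2: x = 0.595, y = 0.341
  3: x = 0.181, y = 0.103
Drum-2 feed = drum-1 vapor: z₂ = (0.5561, 0.3413, 0.1026).
Drum 2:
Newton–Raphson from ψ₂ = 0.6:
  ψ₂ = 0.600: g = -0.1584, g' = -0.544 → ψ₂ = 0.309
  ψ₂ = 0.309: g = -0.0201, g' = -0.429 → ψ₂ = 0.262
  ψ₂ = 0.262: g = -0.0002, g' = -0.422 → ψ₂ = 0.261
Converged at ψ₂ = 0.261.
  1: x = 0.472, y = 0.794
  2: x = 0.406, y = 0.158
  3: x = 0.122, y = 0.047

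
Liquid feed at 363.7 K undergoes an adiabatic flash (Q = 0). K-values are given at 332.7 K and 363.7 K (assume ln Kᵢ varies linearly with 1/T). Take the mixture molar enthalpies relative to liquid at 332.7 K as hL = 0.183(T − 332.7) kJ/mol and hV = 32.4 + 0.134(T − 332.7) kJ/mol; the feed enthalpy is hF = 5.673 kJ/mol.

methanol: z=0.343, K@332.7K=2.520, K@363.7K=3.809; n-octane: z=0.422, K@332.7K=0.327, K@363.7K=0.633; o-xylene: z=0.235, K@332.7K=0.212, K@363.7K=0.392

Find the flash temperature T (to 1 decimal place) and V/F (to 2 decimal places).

T = 339.2 K, V/F = 0.14

Adiabatic flash: solve Rachford–Rice at each trial T, then check hF = ψ·hV(T) + (1−ψ)·hL(T).
  T = 332.7 K: K = (2.520, 0.327, 0.212), RR gives ψ = 0.048, H_out = 1.554 kJ/mol
  T = 363.7 K: K = (3.809, 0.633, 0.392), RR gives ψ = 0.508, H_out = 21.356 kJ/mol
  T = 348.2 K: K = (3.127, 0.462, 0.292), RR gives ψ = 0.262, H_out = 11.120 kJ/mol
  T = 340.4 K: K = (2.812, 0.390, 0.250), RR gives ψ = 0.156, H_out = 6.409 kJ/mol
  T = 336.5 K: K = (2.662, 0.357, 0.230), RR gives ψ = 0.103, H_out = 3.998 kJ/mol
  T = 338.4 K: K = (2.734, 0.373, 0.239), RR gives ψ = 0.129, H_out = 5.182 kJ/mol
Linear interpolation between T = 338.4 (H_out = 5.182) and T = 340.4 (H_out = 6.409) on hF = 5.673 gives T ≈ 339.2 K, at which ψ = 0.14.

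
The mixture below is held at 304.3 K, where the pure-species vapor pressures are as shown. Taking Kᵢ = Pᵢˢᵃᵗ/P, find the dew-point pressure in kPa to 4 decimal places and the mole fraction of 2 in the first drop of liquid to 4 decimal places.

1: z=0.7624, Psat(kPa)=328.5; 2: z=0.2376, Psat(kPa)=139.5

Pdew = 248.5041 kPa, x_2 = 0.4233

At the dew point ψ → 1, so Σzᵢ/Kᵢ = 1 with Kᵢ = Pᵢˢᵃᵗ/P ⇒ 1/P = Σzᵢ/Pᵢˢᵃᵗ.
1/P = 0.7624/328.5 + 0.2376/139.5 = 0.0040241 ⇒ P = 248.5041 kPa
xᵢ = zᵢP/Pᵢˢᵃᵗ ⇒ x_2 = 0.2376·248.5041/139.5 = 0.4233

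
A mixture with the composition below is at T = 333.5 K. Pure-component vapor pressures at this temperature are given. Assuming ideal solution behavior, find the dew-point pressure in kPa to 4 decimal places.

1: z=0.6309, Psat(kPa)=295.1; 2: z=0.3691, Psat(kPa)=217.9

Pdew = 260.9729 kPa

At the dew point ψ → 1, so Σzᵢ/Kᵢ = 1 with Kᵢ = Pᵢˢᵃᵗ/P ⇒ 1/P = Σzᵢ/Pᵢˢᵃᵗ.
1/P = 0.6309/295.1 + 0.3691/217.9 = 0.0038318 ⇒ P = 260.9729 kPa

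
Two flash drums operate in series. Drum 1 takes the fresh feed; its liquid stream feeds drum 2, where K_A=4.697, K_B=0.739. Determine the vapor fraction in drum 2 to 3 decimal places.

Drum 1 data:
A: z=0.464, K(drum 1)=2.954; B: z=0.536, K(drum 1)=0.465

Drum 1:
Iterate (Newton) starting at ψ₁ = 0.5:
  ψ₁ = 0.500: g = 0.0671, g' = -0.739 → ψ₁ = 0.591
  ψ₁ = 0.591: g = 0.0015, g' = -0.710 → ψ₁ = 0.593
Converged at ψ₁ = 0.593.
Drum-1 compositions:
  A: x = 0.215, y = 0.635
  B: x = 0.785, y = 0.365
Drum-2 feed = drum-1 liquid: z₂ = (0.2149, 0.7851).
Drum 2:
Rachford–Rice: g(ψ₂) = Σ zᵢ(Kᵢ−1)/(1+ψ₂(Kᵢ−1)) = 0.
g(0) = ΣzᵢKᵢ − 1 = 0.590 and g(1) = 1 − Σzᵢ/Kᵢ = -0.108, so a root lies in (0, 1).
Newton–Raphson from ψ₂ = 0.56:
  ψ₂ = 0.560: g = 0.0188, g' = -0.385 → ψ₂ = 0.609
  ψ₂ = 0.609: g = 0.0008, g' = -0.354 → ψ₂ = 0.611
Converged at ψ₂ = 0.611.
  A: x = 0.066, y = 0.310
  B: x = 0.934, y = 0.690

V/F (drum 2) = 0.611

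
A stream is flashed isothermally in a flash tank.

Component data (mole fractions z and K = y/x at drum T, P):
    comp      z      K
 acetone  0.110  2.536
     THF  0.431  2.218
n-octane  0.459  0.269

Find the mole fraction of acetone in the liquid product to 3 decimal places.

Rachford–Rice: g(β) = Σ zᵢ(Kᵢ−1)/(1+β(Kᵢ−1)) = 0.
Feasibility: ΣzᵢKᵢ = 1.358, Σzᵢ/Kᵢ = 1.944 — both > 1, two phases present.
Newton–Raphson from β = 0.56:
  β = 0.560: g = -0.1652, g' = -1.004 → β = 0.396
  β = 0.396: g = -0.0126, g' = -0.877 → β = 0.381
Converged at β = 0.381.
Compositions from xᵢ = zᵢ/(1+β(Kᵢ−1)), yᵢ = Kᵢxᵢ:
  acetone: x = 0.069, y = 0.176
  THF: x = 0.294, y = 0.653
  n-octane: x = 0.636, y = 0.171

x_acetone = 0.069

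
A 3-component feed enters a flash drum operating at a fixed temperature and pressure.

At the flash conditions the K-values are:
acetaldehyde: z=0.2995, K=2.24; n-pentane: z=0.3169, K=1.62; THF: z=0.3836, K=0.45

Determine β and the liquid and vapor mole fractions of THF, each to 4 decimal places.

Material balance + equilibrium reduce to Σ zᵢ(Kᵢ−1)/(1+β(Kᵢ−1)) = 0.
g(0) = ΣzᵢKᵢ − 1 = 0.3569 and g(1) = 1 − Σzᵢ/Kᵢ = -0.1818, so a root lies in (0, 1).
Newton–Raphson from β = 0.42:
  β = 0.4200: g = 0.12573, g' = -0.4720 → β = 0.6864
  β = 0.6864: g = -0.00047, g' = -0.4938 → β = 0.6854
Converged at β = 0.6854.
Compositions from xᵢ = zᵢ/(1+β(Kᵢ−1)), yᵢ = Kᵢxᵢ:
  acetaldehyde: x = 0.1619, y = 0.3627
  n-pentane: x = 0.2224, y = 0.3603
  THF: x = 0.6157, y = 0.2771

β = 0.6854, x_THF = 0.6157, y_THF = 0.2771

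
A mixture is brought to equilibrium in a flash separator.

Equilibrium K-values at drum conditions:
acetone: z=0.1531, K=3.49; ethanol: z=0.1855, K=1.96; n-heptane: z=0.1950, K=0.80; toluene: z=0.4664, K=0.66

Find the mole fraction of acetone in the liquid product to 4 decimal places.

x_acetone = 0.0572

Newton–Raphson from V/F = 0.34:
  V/F = 0.3400: g = 0.11955, g' = -0.4535 → V/F = 0.6036
  V/F = 0.6036: g = 0.02116, g' = -0.3155 → V/F = 0.6707
  V/F = 0.6707: g = 0.00064, g' = -0.2973 → V/F = 0.6729
Converged at V/F = 0.6729.
Compositions from xᵢ = zᵢ/(1+V/F(Kᵢ−1)), yᵢ = Kᵢxᵢ:
  acetone: x = 0.0572, y = 0.1997
  ethanol: x = 0.1127, y = 0.2209
  n-heptane: x = 0.2253, y = 0.1803
  toluene: x = 0.6048, y = 0.3991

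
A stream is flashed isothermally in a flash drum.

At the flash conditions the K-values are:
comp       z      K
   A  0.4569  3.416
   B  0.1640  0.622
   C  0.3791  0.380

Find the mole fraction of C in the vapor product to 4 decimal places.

Let ψ = V/F and solve Σ zᵢ(Kᵢ−1)/(1+ψ(Kᵢ−1)) = 0.
Check two-phase: ΣzᵢKᵢ = 1.8068 > 1 and Σzᵢ/Kᵢ = 1.3951 > 1, so g(0) = 0.8068 > 0 and g(1) = -0.3951 < 0.
Newton iteration, ψ⁰ = 0.5:
  ψ = 0.5000: g = 0.08286, g' = -0.8887 → ψ = 0.5932
  ψ = 0.5932: g = 0.00196, g' = -0.8540 → ψ = 0.5955
Converged at ψ = 0.5955.
Compositions from xᵢ = zᵢ/(1+ψ(Kᵢ−1)), yᵢ = Kᵢxᵢ:
  A: x = 0.1873, y = 0.6400
  B: x = 0.2116, y = 0.1316
  C: x = 0.6010, y = 0.2284

y_C = 0.2284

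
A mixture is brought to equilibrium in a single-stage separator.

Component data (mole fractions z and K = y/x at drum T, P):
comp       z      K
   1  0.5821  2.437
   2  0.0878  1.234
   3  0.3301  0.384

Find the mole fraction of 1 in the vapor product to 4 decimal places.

y_1 = 0.6567

Let β = V/F and solve Σ zᵢ(Kᵢ−1)/(1+β(Kᵢ−1)) = 0.
g(0) = ΣzᵢKᵢ − 1 = 0.6537 and g(1) = 1 − Σzᵢ/Kᵢ = -0.1696, so a root lies in (0, 1).
Iterate (Newton) starting at β = 0.5:
  β = 0.5000: g = 0.21130, g' = -0.6724 → β = 0.8142
  β = 0.8142: g = -0.00523, g' = -0.7628 → β = 0.8074
  β = 0.8074: g = -0.00002, g' = -0.7567 → β = 0.8073
Converged at β = 0.8073.
Compositions from xᵢ = zᵢ/(1+β(Kᵢ−1)), yᵢ = Kᵢxᵢ:
  1: x = 0.2695, y = 0.6567
  2: x = 0.0738, y = 0.0911
  3: x = 0.6567, y = 0.2522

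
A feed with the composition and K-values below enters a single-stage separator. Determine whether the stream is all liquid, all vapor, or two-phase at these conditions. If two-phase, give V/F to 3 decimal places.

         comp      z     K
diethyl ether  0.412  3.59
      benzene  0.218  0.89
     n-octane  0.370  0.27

ΣzᵢKᵢ = 1.773; Σzᵢ/Kᵢ = 1.730.
Both exceed 1, so a two-phase solution exists.
Rachford–Rice: g(ψ) = Σ zᵢ(Kᵢ−1)/(1+ψ(Kᵢ−1)) = 0.
Iterate (Newton) starting at ψ = 0.5:
  ψ = 0.500: g = 0.0142, g' = -1.017 → ψ = 0.514
Converged at ψ = 0.514.

two-phase, V/F = 0.514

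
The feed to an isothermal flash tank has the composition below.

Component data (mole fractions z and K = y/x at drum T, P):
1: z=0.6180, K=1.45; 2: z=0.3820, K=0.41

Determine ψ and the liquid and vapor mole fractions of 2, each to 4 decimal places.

Binary case is linear: z₁(K₁−1)(1+ψ(K₂−1)) + z₂(K₂−1)(1+ψ(K₁−1)) = 0
⇒ ψ = [z₁(K₁−1)+z₂(K₂−1)] / [−(K₁−1)(K₂−1)] = 0.05272/0.26550 = 0.1986
Compositions from xᵢ = zᵢ/(1+ψ(Kᵢ−1)), yᵢ = Kᵢxᵢ:
  1: x = 0.5673, y = 0.8226
  2: x = 0.4327, y = 0.1774

ψ = 0.1986, x_2 = 0.4327, y_2 = 0.1774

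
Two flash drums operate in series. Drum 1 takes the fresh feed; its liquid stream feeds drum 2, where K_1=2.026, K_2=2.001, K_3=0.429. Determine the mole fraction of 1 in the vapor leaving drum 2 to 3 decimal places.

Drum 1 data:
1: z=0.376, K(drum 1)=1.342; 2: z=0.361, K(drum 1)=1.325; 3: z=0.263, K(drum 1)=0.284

Drum 1:
Material balance + equilibrium reduce to Σ zᵢ(Kᵢ−1)/(1+ψ₁(Kᵢ−1)) = 0.
Check two-phase: ΣzᵢKᵢ = 1.058 > 1 and Σzᵢ/Kᵢ = 1.479 > 1, so g(0) = 0.058 > 0 and g(1) = -0.479 < 0.
Iterate (Newton) starting at ψ₁ = 0.5:
  ψ₁ = 0.500: g = -0.0826, g' = -0.387 → ψ₁ = 0.287
  ψ₁ = 0.287: g = -0.0126, g' = -0.282 → ψ₁ = 0.242
  ψ₁ = 0.242: g = -0.0003, g' = -0.268 → ψ₁ = 0.241
Converged at ψ₁ = 0.241.
Drum-1 compositions:
  1: x = 0.347, y = 0.466
  2: x = 0.335, y = 0.444
  3: x = 0.318, y = 0.090
Drum-2 feed = drum-1 liquid: z₂ = (0.3474, 0.3348, 0.3179).
Drum 2:
Rachford–Rice: g(ψ₂) = Σ zᵢ(Kᵢ−1)/(1+ψ₂(Kᵢ−1)) = 0.
Feasibility: ΣzᵢKᵢ = 1.510, Σzᵢ/Kᵢ = 1.080 — both > 1, two phases present.
Newton–Raphson from ψ₂ = 0.5:
  ψ₂ = 0.500: g = 0.2048, g' = -0.512 → ψ₂ = 0.900
  ψ₂ = 0.900: g = -0.0120, g' = -0.631 → ψ₂ = 0.881
Converged at ψ₂ = 0.881.
  1: x = 0.182, y = 0.370
  2: x = 0.178, y = 0.356
  3: x = 0.640, y = 0.274

y_1 (drum 2) = 0.370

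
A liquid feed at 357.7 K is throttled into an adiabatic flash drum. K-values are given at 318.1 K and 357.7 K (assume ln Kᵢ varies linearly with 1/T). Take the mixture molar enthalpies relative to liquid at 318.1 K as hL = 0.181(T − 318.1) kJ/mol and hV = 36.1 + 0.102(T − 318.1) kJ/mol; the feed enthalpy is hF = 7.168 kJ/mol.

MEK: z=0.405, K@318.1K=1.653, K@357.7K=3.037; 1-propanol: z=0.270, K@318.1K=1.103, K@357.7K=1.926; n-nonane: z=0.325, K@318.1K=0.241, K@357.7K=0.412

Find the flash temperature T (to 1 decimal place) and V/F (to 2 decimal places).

T = 319.8 K, V/F = 0.19

Adiabatic flash: solve Rachford–Rice at each trial T, then check hF = ψ·hV(T) + (1−ψ)·hL(T).
  T = 318.1 K: K = (1.653, 1.103, 0.241), RR gives ψ = 0.124, H_out = 4.458 kJ/mol
  T = 357.7 K: K = (3.037, 1.926, 0.412), RR gives ψ = 0.927, H_out = 37.736 kJ/mol
  T = 337.9 K: K = (2.281, 1.482, 0.320), RR gives ψ = 0.630, H_out = 25.356 kJ/mol
  T = 328.0 K: K = (1.951, 1.284, 0.279), RR gives ψ = 0.434, H_out = 17.111 kJ/mol
  T = 323.1 K: K = (1.800, 1.192, 0.260), RR gives ψ = 0.302, H_out = 11.697 kJ/mol
  T = 320.6 K: K = (1.725, 1.147, 0.250), RR gives ψ = 0.220, H_out = 8.355 kJ/mol
  T = 319.4 K: K = (1.690, 1.126, 0.246), RR gives ψ = 0.176, H_out = 6.564 kJ/mol
Linear interpolation between T = 319.4 (H_out = 6.564) and T = 320.6 (H_out = 8.355) on hF = 7.168 gives T ≈ 319.8 K, at which ψ = 0.19.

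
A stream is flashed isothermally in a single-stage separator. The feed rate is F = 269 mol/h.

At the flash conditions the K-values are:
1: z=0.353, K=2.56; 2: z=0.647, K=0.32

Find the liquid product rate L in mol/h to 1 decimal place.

Material balance + equilibrium reduce to Σ zᵢ(Kᵢ−1)/(1+ψ(Kᵢ−1)) = 0.
Feasibility: ΣzᵢKᵢ = 1.111, Σzᵢ/Kᵢ = 2.160 — both > 1, two phases present.
Iterate (Newton) starting at ψ = 0.5:
  ψ = 0.500: g = -0.3572, g' = -0.958 → ψ = 0.127
  ψ = 0.127: g = -0.0220, g' = -0.957 → ψ = 0.104
Converged at ψ = 0.104.
Then V = ψ·F = 0.1044·269 = 28.1 mol/h and L = F − V = 240.9 mol/h.

L = 240.9 mol/h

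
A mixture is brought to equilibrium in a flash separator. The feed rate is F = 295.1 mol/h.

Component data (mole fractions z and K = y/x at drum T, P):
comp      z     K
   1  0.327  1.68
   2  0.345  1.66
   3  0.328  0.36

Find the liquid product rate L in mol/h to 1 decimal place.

Let ψ = V/F and solve Σ zᵢ(Kᵢ−1)/(1+ψ(Kᵢ−1)) = 0.
Feasibility: ΣzᵢKᵢ = 1.240, Σzᵢ/Kᵢ = 1.314 — both > 1, two phases present.
Newton iteration, ψ⁰ = 0.5:
  ψ = 0.500: g = 0.0284, g' = -0.460 → ψ = 0.562
  ψ = 0.562: g = -0.0008, g' = -0.487 → ψ = 0.560
Converged at ψ = 0.560.
Then V = ψ·F = 0.5602·295.1 = 165.3 mol/h and L = F − V = 129.8 mol/h.

L = 129.8 mol/h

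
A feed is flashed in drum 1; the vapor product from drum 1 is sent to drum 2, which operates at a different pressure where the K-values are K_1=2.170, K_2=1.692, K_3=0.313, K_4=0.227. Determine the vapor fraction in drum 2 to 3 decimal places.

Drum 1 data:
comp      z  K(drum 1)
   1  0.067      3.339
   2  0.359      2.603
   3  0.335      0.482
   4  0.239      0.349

Drum 1:
Rachford–Rice: g(ψ₁) = Σ zᵢ(Kᵢ−1)/(1+ψ₁(Kᵢ−1)) = 0.
g(0) = ΣzᵢKᵢ − 1 = 0.403 and g(1) = 1 − Σzᵢ/Kᵢ = -0.538, so a root lies in (0, 1).
Iterate (Newton) starting at ψ₁ = 0.5:
  ψ₁ = 0.500: g = -0.0732, g' = -0.748 → ψ₁ = 0.402
  ψ₁ = 0.402: g = 0.0006, g' = -0.768 → ψ₁ = 0.403
Converged at ψ₁ = 0.403.
Drum-1 compositions:
  1: x = 0.034, y = 0.115
  2: x = 0.218, y = 0.568
  3: x = 0.423, y = 0.204
  4: x = 0.324, y = 0.113
Drum-2 feed = drum-1 vapor: z₂ = (0.1152, 0.5677, 0.2041, 0.1131).
Drum 2:
Newton–Raphson from ψ₂ = 0.51:
  ψ₂ = 0.510: g = 0.0146, g' = -0.623 → ψ₂ = 0.533
Converged at ψ₂ = 0.533.
  1: x = 0.071, y = 0.154
  2: x = 0.415, y = 0.702
  3: x = 0.322, y = 0.101
  4: x = 0.192, y = 0.044

V/F (drum 2) = 0.533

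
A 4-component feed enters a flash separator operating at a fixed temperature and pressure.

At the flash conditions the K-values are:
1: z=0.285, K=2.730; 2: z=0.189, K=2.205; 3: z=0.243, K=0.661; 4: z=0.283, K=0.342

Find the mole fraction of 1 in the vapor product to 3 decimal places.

Let ψ = V/F and solve Σ zᵢ(Kᵢ−1)/(1+ψ(Kᵢ−1)) = 0.
g(0) = ΣzᵢKᵢ − 1 = 0.452 and g(1) = 1 − Σzᵢ/Kᵢ = -0.385, so a root lies in (0, 1).
Newton–Raphson from ψ = 0.5:
  ψ = 0.500: g = 0.0298, g' = -0.665 → ψ = 0.545
Converged at ψ = 0.545.
Compositions from xᵢ = zᵢ/(1+ψ(Kᵢ−1)), yᵢ = Kᵢxᵢ:
  1: x = 0.147, y = 0.401
  2: x = 0.114, y = 0.252
  3: x = 0.298, y = 0.197
  4: x = 0.441, y = 0.151

y_1 = 0.401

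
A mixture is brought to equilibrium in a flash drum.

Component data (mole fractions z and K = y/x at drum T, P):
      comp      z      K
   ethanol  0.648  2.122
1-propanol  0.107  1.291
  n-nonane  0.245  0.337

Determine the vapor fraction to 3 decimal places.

Newton–Raphson from ψ = 0.5:
  ψ = 0.500: g = 0.2500, g' = -0.583 → ψ = 0.929
  ψ = 0.929: g = -0.0424, g' = -0.931 → ψ = 0.883
  ψ = 0.883: g = -0.0022, g' = -0.839 → ψ = 0.881
Converged at ψ = 0.881.

ψ = 0.881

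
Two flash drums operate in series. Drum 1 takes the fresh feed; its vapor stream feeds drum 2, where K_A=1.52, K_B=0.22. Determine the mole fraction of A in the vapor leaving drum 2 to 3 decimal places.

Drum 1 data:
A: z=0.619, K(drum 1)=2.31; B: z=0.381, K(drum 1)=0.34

y_A (drum 2) = 0.912

Drum 1:
Rachford–Rice: g(ψ₁) = Σ zᵢ(Kᵢ−1)/(1+ψ₁(Kᵢ−1)) = 0.
Feasibility: ΣzᵢKᵢ = 1.559, Σzᵢ/Kᵢ = 1.389 — both > 1, two phases present.
Newton iteration, ψ₁⁰ = 0.5:
  ψ₁ = 0.500: g = 0.1147, g' = -0.758 → ψ₁ = 0.651
  ψ₁ = 0.651: g = -0.0035, g' = -0.820 → ψ₁ = 0.647
Converged at ψ₁ = 0.647.
Drum-1 compositions:
  A: x = 0.335, y = 0.774
  B: x = 0.665, y = 0.226
Drum-2 feed = drum-1 vapor: z₂ = (0.7739, 0.2261).
Drum 2:
Let ψ₂ = V/F and solve Σ zᵢ(Kᵢ−1)/(1+ψ₂(Kᵢ−1)) = 0.
g(0) = ΣzᵢKᵢ − 1 = 0.226 and g(1) = 1 − Σzᵢ/Kᵢ = -0.537, so a root lies in (0, 1).
Iterate (Newton) starting at ψ₂ = 0.45:
  ψ₂ = 0.450: g = 0.0544, g' = -0.464 → ψ₂ = 0.567
  ψ₂ = 0.567: g = -0.0055, g' = -0.567 → ψ₂ = 0.557
Converged at ψ₂ = 0.557.
  A: x = 0.600, y = 0.912
  B: x = 0.400, y = 0.088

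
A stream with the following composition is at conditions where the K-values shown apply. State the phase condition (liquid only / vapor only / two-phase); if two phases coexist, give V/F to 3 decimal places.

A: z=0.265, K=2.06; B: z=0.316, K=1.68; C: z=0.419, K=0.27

ΣzᵢKᵢ = 1.190; Σzᵢ/Kᵢ = 1.869.
Both exceed 1, so a two-phase solution exists.
Newton–Raphson from ψ = 0.5:
  ψ = 0.500: g = -0.1377, g' = -0.762 → ψ = 0.319
  ψ = 0.319: g = -0.0124, g' = -0.644 → ψ = 0.300
Converged at ψ = 0.300.

two-phase, V/F = 0.300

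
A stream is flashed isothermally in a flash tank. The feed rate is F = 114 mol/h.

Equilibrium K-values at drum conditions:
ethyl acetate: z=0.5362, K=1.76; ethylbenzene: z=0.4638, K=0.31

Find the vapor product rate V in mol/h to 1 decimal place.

V = 19.0 mol/h

Let β = V/F and solve Σ zᵢ(Kᵢ−1)/(1+β(Kᵢ−1)) = 0.
Check two-phase: ΣzᵢKᵢ = 1.0875 > 1 and Σzᵢ/Kᵢ = 1.8008 > 1, so g(0) = 0.0875 > 0 and g(1) = -0.8008 < 0.
Binary case is linear: z₁(K₁−1)(1+β(K₂−1)) + z₂(K₂−1)(1+β(K₁−1)) = 0
⇒ β = [z₁(K₁−1)+z₂(K₂−1)] / [−(K₁−1)(K₂−1)] = 0.08749/0.52440 = 0.1668
Then V = β·F = 0.1668·114 = 19.0 mol/h and L = F − V = 95.0 mol/h.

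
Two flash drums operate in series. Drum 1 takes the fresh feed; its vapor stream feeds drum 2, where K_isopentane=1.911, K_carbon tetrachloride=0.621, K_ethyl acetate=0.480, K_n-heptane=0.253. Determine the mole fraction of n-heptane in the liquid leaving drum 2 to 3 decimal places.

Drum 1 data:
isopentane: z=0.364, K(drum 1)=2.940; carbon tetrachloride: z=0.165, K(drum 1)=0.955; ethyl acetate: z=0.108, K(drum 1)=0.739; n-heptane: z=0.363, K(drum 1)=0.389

x_n-heptane (drum 2) = 0.298

Drum 1:
Newton–Raphson from ψ₁ = 0.5:
  ψ₁ = 0.500: g = -0.0009, g' = -0.644 → ψ₁ = 0.499
Converged at ψ₁ = 0.499.
Drum-1 compositions:
  isopentane: x = 0.185, y = 0.544
  carbon tetrachloride: x = 0.169, y = 0.161
  ethyl acetate: x = 0.124, y = 0.092
  n-heptane: x = 0.522, y = 0.203
Drum-2 feed = drum-1 vapor: z₂ = (0.5440, 0.1612, 0.0918, 0.2031).
Drum 2:
Iterate (Newton) starting at ψ₂ = 0.49:
  ψ₂ = 0.490: g = -0.0357, g' = -0.577 → ψ₂ = 0.428
  ψ₂ = 0.428: g = -0.0008, g' = -0.553 → ψ₂ = 0.427
Converged at ψ₂ = 0.427.
  isopentane: x = 0.392, y = 0.749
  carbon tetrachloride: x = 0.192, y = 0.119
  ethyl acetate: x = 0.118, y = 0.057
  n-heptane: x = 0.298, y = 0.075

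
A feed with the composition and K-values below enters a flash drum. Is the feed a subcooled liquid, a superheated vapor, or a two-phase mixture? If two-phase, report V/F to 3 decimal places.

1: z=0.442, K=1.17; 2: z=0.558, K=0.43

ΣzᵢKᵢ = 0.757; Σzᵢ/Kᵢ = 1.675.
Since ΣzᵢKᵢ < 1 the mixture is below its bubble point — single liquid phase.

subcooled liquid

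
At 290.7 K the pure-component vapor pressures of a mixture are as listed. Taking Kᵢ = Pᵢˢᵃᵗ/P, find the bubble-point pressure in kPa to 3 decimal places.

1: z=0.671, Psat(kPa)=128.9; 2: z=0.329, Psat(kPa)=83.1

Pbub = 113.832 kPa

At the bubble point ψ → 0, so ΣzᵢKᵢ = 1 with Kᵢ = Pᵢˢᵃᵗ/P ⇒ P = ΣzᵢPᵢˢᵃᵗ.
P = 0.671·128.9 + 0.329·83.1 = 113.832 kPa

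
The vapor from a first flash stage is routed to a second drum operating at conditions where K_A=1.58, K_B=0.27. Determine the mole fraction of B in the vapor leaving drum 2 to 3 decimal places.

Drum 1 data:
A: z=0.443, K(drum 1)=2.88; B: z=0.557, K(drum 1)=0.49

Drum 1:
Rachford–Rice: g(ψ₁) = Σ zᵢ(Kᵢ−1)/(1+ψ₁(Kᵢ−1)) = 0.
Check two-phase: ΣzᵢKᵢ = 1.549 > 1 and Σzᵢ/Kᵢ = 1.291 > 1, so g(0) = 0.549 > 0 and g(1) = -0.291 < 0.
Iterate (Newton) starting at ψ₁ = 0.5:
  ψ₁ = 0.500: g = 0.0480, g' = -0.677 → ψ₁ = 0.571
  ψ₁ = 0.571: g = 0.0010, g' = -0.653 → ψ₁ = 0.572
Converged at ψ₁ = 0.572.
Drum-1 compositions:
  A: x = 0.213, y = 0.615
  B: x = 0.787, y = 0.385
Drum-2 feed = drum-1 vapor: z₂ = (0.6146, 0.3854).
Drum 2:
Material balance + equilibrium reduce to Σ zᵢ(Kᵢ−1)/(1+ψ₂(Kᵢ−1)) = 0.
g(0) = ΣzᵢKᵢ − 1 = 0.075 and g(1) = 1 − Σzᵢ/Kᵢ = -0.817, so a root lies in (0, 1).
Newton–Raphson from ψ₂ = 0.34:
  ψ₂ = 0.340: g = -0.0765, g' = -0.508 → ψ₂ = 0.189
  ψ₂ = 0.189: g = -0.0053, g' = -0.444 → ψ₂ = 0.177
Converged at ψ₂ = 0.177.
  A: x = 0.557, y = 0.880
  B: x = 0.443, y = 0.120

y_B (drum 2) = 0.120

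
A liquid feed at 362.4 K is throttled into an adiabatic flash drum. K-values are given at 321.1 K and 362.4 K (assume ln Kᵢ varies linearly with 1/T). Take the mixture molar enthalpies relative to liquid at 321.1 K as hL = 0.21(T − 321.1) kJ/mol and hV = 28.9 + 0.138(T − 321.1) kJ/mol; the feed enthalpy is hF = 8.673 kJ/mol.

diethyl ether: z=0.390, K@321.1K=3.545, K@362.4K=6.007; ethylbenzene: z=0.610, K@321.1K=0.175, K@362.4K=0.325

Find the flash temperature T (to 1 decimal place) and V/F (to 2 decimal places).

Adiabatic flash: solve Rachford–Rice at each trial T, then check hF = ψ·hV(T) + (1−ψ)·hL(T).
  T = 321.1 K: K = (3.545, 0.175), RR gives ψ = 0.233, H_out = 6.735 kJ/mol
  T = 362.4 K: K = (6.007, 0.325), RR gives ψ = 0.456, H_out = 20.494 kJ/mol
  T = 341.8 K: K = (4.692, 0.243), RR gives ψ = 0.350, H_out = 13.942 kJ/mol
  T = 331.5 K: K = (4.099, 0.208), RR gives ψ = 0.295, H_out = 10.496 kJ/mol
  T = 326.3 K: K = (3.816, 0.191), RR gives ψ = 0.265, H_out = 8.662 kJ/mol
  T = 328.9 K: K = (3.956, 0.199), RR gives ψ = 0.281, H_out = 9.589 kJ/mol
  T = 327.6 K: K = (3.886, 0.195), RR gives ψ = 0.273, H_out = 9.128 kJ/mol
Linear interpolation between T = 326.3 (H_out = 8.662) and T = 327.6 (H_out = 9.128) on hF = 8.673 gives T ≈ 326.3 K, at which ψ = 0.27.

T = 326.3 K, V/F = 0.27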